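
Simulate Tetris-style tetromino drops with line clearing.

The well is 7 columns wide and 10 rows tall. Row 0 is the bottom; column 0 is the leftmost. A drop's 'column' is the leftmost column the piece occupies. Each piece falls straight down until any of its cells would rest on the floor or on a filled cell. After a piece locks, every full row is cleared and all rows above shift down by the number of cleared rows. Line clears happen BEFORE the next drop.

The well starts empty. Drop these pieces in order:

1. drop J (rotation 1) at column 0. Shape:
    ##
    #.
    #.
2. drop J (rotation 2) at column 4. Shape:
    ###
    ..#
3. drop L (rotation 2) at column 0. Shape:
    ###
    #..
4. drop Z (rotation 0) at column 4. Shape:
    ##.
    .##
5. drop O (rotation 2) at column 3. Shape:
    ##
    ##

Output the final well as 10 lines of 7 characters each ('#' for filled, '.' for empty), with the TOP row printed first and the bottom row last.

Answer: .......
.......
.......
.......
...##..
#####..
#...##.
##...##
#...###
#.....#

Derivation:
Drop 1: J rot1 at col 0 lands with bottom-row=0; cleared 0 line(s) (total 0); column heights now [3 3 0 0 0 0 0], max=3
Drop 2: J rot2 at col 4 lands with bottom-row=0; cleared 0 line(s) (total 0); column heights now [3 3 0 0 2 2 2], max=3
Drop 3: L rot2 at col 0 lands with bottom-row=3; cleared 0 line(s) (total 0); column heights now [5 5 5 0 2 2 2], max=5
Drop 4: Z rot0 at col 4 lands with bottom-row=2; cleared 0 line(s) (total 0); column heights now [5 5 5 0 4 4 3], max=5
Drop 5: O rot2 at col 3 lands with bottom-row=4; cleared 0 line(s) (total 0); column heights now [5 5 5 6 6 4 3], max=6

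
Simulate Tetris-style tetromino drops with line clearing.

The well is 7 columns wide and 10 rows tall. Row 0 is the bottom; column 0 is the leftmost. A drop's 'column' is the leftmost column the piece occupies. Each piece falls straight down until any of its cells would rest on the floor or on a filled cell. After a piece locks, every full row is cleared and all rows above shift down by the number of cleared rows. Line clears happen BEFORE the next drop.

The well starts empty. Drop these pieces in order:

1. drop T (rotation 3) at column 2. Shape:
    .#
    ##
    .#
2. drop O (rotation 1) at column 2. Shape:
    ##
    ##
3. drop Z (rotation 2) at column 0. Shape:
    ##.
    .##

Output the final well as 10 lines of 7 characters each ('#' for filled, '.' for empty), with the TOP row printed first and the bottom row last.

Drop 1: T rot3 at col 2 lands with bottom-row=0; cleared 0 line(s) (total 0); column heights now [0 0 2 3 0 0 0], max=3
Drop 2: O rot1 at col 2 lands with bottom-row=3; cleared 0 line(s) (total 0); column heights now [0 0 5 5 0 0 0], max=5
Drop 3: Z rot2 at col 0 lands with bottom-row=5; cleared 0 line(s) (total 0); column heights now [7 7 6 5 0 0 0], max=7

Answer: .......
.......
.......
##.....
.##....
..##...
..##...
...#...
..##...
...#...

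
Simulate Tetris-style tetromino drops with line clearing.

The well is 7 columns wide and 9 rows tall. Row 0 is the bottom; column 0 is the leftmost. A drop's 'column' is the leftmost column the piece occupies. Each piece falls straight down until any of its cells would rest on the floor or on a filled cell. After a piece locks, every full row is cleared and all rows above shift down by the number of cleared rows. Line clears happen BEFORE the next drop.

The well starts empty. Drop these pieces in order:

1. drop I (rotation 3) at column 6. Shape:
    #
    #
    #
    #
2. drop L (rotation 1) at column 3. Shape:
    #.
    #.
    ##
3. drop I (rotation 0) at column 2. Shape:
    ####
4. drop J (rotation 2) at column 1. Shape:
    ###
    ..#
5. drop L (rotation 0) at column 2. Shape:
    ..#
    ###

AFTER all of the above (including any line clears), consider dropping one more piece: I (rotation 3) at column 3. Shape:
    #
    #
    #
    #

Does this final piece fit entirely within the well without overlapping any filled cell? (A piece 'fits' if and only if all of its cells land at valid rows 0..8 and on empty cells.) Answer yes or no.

Drop 1: I rot3 at col 6 lands with bottom-row=0; cleared 0 line(s) (total 0); column heights now [0 0 0 0 0 0 4], max=4
Drop 2: L rot1 at col 3 lands with bottom-row=0; cleared 0 line(s) (total 0); column heights now [0 0 0 3 1 0 4], max=4
Drop 3: I rot0 at col 2 lands with bottom-row=3; cleared 0 line(s) (total 0); column heights now [0 0 4 4 4 4 4], max=4
Drop 4: J rot2 at col 1 lands with bottom-row=4; cleared 0 line(s) (total 0); column heights now [0 6 6 6 4 4 4], max=6
Drop 5: L rot0 at col 2 lands with bottom-row=6; cleared 0 line(s) (total 0); column heights now [0 6 7 7 8 4 4], max=8
Test piece I rot3 at col 3 (width 1): heights before test = [0 6 7 7 8 4 4]; fits = False

Answer: no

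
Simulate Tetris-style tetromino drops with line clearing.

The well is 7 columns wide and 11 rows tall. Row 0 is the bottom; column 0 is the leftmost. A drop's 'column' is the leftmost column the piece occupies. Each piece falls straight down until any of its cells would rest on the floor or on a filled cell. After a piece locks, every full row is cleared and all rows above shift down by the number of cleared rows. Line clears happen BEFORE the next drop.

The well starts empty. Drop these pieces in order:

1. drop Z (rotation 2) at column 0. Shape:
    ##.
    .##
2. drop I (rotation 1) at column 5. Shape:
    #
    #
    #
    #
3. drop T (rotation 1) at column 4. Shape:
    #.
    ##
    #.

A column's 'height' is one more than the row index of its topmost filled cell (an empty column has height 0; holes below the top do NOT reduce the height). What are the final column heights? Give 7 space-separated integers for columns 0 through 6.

Drop 1: Z rot2 at col 0 lands with bottom-row=0; cleared 0 line(s) (total 0); column heights now [2 2 1 0 0 0 0], max=2
Drop 2: I rot1 at col 5 lands with bottom-row=0; cleared 0 line(s) (total 0); column heights now [2 2 1 0 0 4 0], max=4
Drop 3: T rot1 at col 4 lands with bottom-row=3; cleared 0 line(s) (total 0); column heights now [2 2 1 0 6 5 0], max=6

Answer: 2 2 1 0 6 5 0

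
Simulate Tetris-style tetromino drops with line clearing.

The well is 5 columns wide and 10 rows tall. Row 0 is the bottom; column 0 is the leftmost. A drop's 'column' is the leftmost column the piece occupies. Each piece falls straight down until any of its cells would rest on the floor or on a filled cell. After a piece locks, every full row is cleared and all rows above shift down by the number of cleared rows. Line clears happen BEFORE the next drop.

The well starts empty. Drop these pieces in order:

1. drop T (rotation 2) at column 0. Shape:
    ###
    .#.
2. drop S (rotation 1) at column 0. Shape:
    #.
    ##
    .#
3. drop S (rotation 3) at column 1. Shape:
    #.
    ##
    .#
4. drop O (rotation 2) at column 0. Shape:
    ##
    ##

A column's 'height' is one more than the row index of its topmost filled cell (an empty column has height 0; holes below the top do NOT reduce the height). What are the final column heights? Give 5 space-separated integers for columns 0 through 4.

Answer: 8 8 5 0 0

Derivation:
Drop 1: T rot2 at col 0 lands with bottom-row=0; cleared 0 line(s) (total 0); column heights now [2 2 2 0 0], max=2
Drop 2: S rot1 at col 0 lands with bottom-row=2; cleared 0 line(s) (total 0); column heights now [5 4 2 0 0], max=5
Drop 3: S rot3 at col 1 lands with bottom-row=3; cleared 0 line(s) (total 0); column heights now [5 6 5 0 0], max=6
Drop 4: O rot2 at col 0 lands with bottom-row=6; cleared 0 line(s) (total 0); column heights now [8 8 5 0 0], max=8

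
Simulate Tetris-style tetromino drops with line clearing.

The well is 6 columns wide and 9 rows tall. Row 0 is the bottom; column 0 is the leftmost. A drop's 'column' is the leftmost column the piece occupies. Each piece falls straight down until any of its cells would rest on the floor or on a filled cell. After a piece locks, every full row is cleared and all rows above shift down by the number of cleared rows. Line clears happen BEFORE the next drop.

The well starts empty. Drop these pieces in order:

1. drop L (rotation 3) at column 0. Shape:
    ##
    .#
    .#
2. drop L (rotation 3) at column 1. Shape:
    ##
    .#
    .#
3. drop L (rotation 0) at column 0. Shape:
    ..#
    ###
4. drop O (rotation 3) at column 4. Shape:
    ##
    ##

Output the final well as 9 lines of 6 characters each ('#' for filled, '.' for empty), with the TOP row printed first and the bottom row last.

Drop 1: L rot3 at col 0 lands with bottom-row=0; cleared 0 line(s) (total 0); column heights now [3 3 0 0 0 0], max=3
Drop 2: L rot3 at col 1 lands with bottom-row=1; cleared 0 line(s) (total 0); column heights now [3 4 4 0 0 0], max=4
Drop 3: L rot0 at col 0 lands with bottom-row=4; cleared 0 line(s) (total 0); column heights now [5 5 6 0 0 0], max=6
Drop 4: O rot3 at col 4 lands with bottom-row=0; cleared 0 line(s) (total 0); column heights now [5 5 6 0 2 2], max=6

Answer: ......
......
......
..#...
###...
.##...
###...
.##.##
.#..##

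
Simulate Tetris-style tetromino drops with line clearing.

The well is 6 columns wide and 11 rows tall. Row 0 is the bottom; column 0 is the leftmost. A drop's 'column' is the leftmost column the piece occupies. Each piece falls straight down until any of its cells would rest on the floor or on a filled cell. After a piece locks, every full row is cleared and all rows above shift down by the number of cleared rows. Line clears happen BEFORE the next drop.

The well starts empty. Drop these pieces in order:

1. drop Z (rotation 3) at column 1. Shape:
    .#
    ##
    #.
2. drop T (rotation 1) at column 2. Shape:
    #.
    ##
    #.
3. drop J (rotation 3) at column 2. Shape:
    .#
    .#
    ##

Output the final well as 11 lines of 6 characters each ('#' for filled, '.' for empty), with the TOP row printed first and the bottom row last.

Answer: ......
......
...#..
...#..
..##..
..#...
..##..
..#...
..#...
.##...
.#....

Derivation:
Drop 1: Z rot3 at col 1 lands with bottom-row=0; cleared 0 line(s) (total 0); column heights now [0 2 3 0 0 0], max=3
Drop 2: T rot1 at col 2 lands with bottom-row=3; cleared 0 line(s) (total 0); column heights now [0 2 6 5 0 0], max=6
Drop 3: J rot3 at col 2 lands with bottom-row=6; cleared 0 line(s) (total 0); column heights now [0 2 7 9 0 0], max=9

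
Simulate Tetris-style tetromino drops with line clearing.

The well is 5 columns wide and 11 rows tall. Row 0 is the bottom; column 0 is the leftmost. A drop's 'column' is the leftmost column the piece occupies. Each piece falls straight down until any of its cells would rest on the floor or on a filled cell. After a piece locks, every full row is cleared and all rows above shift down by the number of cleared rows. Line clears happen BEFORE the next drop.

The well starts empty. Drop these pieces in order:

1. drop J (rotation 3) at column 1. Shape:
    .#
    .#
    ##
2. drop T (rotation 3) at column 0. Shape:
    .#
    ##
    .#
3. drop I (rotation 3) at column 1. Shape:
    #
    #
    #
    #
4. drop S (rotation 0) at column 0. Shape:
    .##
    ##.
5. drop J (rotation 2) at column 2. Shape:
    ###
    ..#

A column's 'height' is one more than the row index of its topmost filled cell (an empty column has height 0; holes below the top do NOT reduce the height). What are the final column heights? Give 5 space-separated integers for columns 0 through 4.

Drop 1: J rot3 at col 1 lands with bottom-row=0; cleared 0 line(s) (total 0); column heights now [0 1 3 0 0], max=3
Drop 2: T rot3 at col 0 lands with bottom-row=1; cleared 0 line(s) (total 0); column heights now [3 4 3 0 0], max=4
Drop 3: I rot3 at col 1 lands with bottom-row=4; cleared 0 line(s) (total 0); column heights now [3 8 3 0 0], max=8
Drop 4: S rot0 at col 0 lands with bottom-row=8; cleared 0 line(s) (total 0); column heights now [9 10 10 0 0], max=10
Drop 5: J rot2 at col 2 lands with bottom-row=9; cleared 0 line(s) (total 0); column heights now [9 10 11 11 11], max=11

Answer: 9 10 11 11 11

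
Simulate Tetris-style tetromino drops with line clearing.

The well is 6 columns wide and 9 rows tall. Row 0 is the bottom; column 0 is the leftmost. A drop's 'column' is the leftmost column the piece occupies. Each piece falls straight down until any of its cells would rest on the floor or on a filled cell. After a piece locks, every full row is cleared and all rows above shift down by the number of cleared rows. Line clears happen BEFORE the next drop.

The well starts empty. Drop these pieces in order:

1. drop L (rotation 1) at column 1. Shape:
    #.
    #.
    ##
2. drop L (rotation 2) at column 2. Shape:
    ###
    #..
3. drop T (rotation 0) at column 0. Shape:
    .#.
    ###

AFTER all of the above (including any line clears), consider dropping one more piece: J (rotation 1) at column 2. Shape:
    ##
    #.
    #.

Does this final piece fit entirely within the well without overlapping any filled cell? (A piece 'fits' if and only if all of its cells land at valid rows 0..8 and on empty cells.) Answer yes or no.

Drop 1: L rot1 at col 1 lands with bottom-row=0; cleared 0 line(s) (total 0); column heights now [0 3 1 0 0 0], max=3
Drop 2: L rot2 at col 2 lands with bottom-row=1; cleared 0 line(s) (total 0); column heights now [0 3 3 3 3 0], max=3
Drop 3: T rot0 at col 0 lands with bottom-row=3; cleared 0 line(s) (total 0); column heights now [4 5 4 3 3 0], max=5
Test piece J rot1 at col 2 (width 2): heights before test = [4 5 4 3 3 0]; fits = True

Answer: yes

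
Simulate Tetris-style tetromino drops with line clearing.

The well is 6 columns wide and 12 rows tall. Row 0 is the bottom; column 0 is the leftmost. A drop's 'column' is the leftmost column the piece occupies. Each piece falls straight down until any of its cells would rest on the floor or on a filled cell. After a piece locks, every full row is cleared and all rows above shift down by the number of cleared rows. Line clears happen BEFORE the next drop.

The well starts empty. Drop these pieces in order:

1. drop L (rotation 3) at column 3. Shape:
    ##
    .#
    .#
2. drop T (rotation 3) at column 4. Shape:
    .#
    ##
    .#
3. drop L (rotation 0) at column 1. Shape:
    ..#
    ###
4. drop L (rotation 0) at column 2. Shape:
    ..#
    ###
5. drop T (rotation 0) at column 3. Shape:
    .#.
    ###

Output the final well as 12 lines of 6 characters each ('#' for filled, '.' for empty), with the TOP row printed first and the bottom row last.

Drop 1: L rot3 at col 3 lands with bottom-row=0; cleared 0 line(s) (total 0); column heights now [0 0 0 3 3 0], max=3
Drop 2: T rot3 at col 4 lands with bottom-row=2; cleared 0 line(s) (total 0); column heights now [0 0 0 3 4 5], max=5
Drop 3: L rot0 at col 1 lands with bottom-row=3; cleared 0 line(s) (total 0); column heights now [0 4 4 5 4 5], max=5
Drop 4: L rot0 at col 2 lands with bottom-row=5; cleared 0 line(s) (total 0); column heights now [0 4 6 6 7 5], max=7
Drop 5: T rot0 at col 3 lands with bottom-row=7; cleared 0 line(s) (total 0); column heights now [0 4 6 8 9 8], max=9

Answer: ......
......
......
....#.
...###
....#.
..###.
...#.#
.#####
...###
....#.
....#.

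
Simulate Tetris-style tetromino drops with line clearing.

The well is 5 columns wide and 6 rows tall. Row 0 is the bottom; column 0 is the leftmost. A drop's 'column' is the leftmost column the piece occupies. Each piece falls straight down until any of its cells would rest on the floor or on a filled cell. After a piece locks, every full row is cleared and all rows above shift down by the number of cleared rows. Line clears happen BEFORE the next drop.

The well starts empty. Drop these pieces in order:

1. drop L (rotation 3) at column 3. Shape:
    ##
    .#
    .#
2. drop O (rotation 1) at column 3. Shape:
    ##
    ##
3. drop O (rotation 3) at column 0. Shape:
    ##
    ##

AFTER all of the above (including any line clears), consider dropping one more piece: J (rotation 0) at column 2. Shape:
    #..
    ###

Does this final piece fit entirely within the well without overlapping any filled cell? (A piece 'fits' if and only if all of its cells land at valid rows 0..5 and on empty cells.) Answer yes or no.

Answer: no

Derivation:
Drop 1: L rot3 at col 3 lands with bottom-row=0; cleared 0 line(s) (total 0); column heights now [0 0 0 3 3], max=3
Drop 2: O rot1 at col 3 lands with bottom-row=3; cleared 0 line(s) (total 0); column heights now [0 0 0 5 5], max=5
Drop 3: O rot3 at col 0 lands with bottom-row=0; cleared 0 line(s) (total 0); column heights now [2 2 0 5 5], max=5
Test piece J rot0 at col 2 (width 3): heights before test = [2 2 0 5 5]; fits = False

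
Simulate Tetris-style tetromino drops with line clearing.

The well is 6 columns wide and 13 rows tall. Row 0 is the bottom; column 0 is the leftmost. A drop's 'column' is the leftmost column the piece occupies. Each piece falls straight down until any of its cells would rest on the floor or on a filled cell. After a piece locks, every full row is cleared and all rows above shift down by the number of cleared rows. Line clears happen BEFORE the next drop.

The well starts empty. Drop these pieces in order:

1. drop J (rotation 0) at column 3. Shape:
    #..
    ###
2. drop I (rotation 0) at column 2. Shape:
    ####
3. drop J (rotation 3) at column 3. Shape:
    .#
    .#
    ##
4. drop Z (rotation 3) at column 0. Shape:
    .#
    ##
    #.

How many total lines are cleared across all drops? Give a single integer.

Drop 1: J rot0 at col 3 lands with bottom-row=0; cleared 0 line(s) (total 0); column heights now [0 0 0 2 1 1], max=2
Drop 2: I rot0 at col 2 lands with bottom-row=2; cleared 0 line(s) (total 0); column heights now [0 0 3 3 3 3], max=3
Drop 3: J rot3 at col 3 lands with bottom-row=3; cleared 0 line(s) (total 0); column heights now [0 0 3 4 6 3], max=6
Drop 4: Z rot3 at col 0 lands with bottom-row=0; cleared 0 line(s) (total 0); column heights now [2 3 3 4 6 3], max=6

Answer: 0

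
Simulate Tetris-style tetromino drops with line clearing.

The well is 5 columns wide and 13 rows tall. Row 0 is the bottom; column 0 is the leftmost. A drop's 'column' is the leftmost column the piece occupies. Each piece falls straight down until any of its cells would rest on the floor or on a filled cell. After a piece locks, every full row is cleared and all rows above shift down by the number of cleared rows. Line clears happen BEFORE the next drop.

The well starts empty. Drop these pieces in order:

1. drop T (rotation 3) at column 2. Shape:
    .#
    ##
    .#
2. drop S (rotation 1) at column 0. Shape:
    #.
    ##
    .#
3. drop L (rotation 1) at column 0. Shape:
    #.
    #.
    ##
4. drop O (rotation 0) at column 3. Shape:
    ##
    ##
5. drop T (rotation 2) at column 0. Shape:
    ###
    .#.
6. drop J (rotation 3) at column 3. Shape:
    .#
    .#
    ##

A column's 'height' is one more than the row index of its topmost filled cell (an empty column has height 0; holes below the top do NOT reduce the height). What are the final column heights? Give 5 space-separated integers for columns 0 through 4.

Drop 1: T rot3 at col 2 lands with bottom-row=0; cleared 0 line(s) (total 0); column heights now [0 0 2 3 0], max=3
Drop 2: S rot1 at col 0 lands with bottom-row=0; cleared 0 line(s) (total 0); column heights now [3 2 2 3 0], max=3
Drop 3: L rot1 at col 0 lands with bottom-row=3; cleared 0 line(s) (total 0); column heights now [6 4 2 3 0], max=6
Drop 4: O rot0 at col 3 lands with bottom-row=3; cleared 0 line(s) (total 0); column heights now [6 4 2 5 5], max=6
Drop 5: T rot2 at col 0 lands with bottom-row=5; cleared 0 line(s) (total 0); column heights now [7 7 7 5 5], max=7
Drop 6: J rot3 at col 3 lands with bottom-row=5; cleared 0 line(s) (total 0); column heights now [7 7 7 6 8], max=8

Answer: 7 7 7 6 8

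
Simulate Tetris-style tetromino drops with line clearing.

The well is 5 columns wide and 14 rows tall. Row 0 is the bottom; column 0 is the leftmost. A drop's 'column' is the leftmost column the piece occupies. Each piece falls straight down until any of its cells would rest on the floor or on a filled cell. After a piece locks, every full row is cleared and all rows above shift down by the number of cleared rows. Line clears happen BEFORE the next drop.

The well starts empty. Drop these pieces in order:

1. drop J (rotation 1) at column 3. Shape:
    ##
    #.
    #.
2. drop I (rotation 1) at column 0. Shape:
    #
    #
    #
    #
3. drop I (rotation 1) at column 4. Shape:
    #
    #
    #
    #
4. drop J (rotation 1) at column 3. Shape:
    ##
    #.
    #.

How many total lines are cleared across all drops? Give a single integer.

Drop 1: J rot1 at col 3 lands with bottom-row=0; cleared 0 line(s) (total 0); column heights now [0 0 0 3 3], max=3
Drop 2: I rot1 at col 0 lands with bottom-row=0; cleared 0 line(s) (total 0); column heights now [4 0 0 3 3], max=4
Drop 3: I rot1 at col 4 lands with bottom-row=3; cleared 0 line(s) (total 0); column heights now [4 0 0 3 7], max=7
Drop 4: J rot1 at col 3 lands with bottom-row=5; cleared 0 line(s) (total 0); column heights now [4 0 0 8 8], max=8

Answer: 0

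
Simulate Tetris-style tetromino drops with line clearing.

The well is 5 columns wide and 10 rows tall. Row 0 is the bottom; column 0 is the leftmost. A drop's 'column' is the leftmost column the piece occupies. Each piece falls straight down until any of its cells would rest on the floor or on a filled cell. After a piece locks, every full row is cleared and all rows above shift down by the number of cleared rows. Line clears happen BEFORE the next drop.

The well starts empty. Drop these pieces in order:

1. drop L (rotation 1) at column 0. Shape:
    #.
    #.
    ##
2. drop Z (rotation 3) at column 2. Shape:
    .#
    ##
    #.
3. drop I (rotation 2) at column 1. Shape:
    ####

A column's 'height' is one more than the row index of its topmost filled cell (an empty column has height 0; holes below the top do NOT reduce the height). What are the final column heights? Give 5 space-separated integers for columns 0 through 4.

Answer: 3 4 4 4 4

Derivation:
Drop 1: L rot1 at col 0 lands with bottom-row=0; cleared 0 line(s) (total 0); column heights now [3 1 0 0 0], max=3
Drop 2: Z rot3 at col 2 lands with bottom-row=0; cleared 0 line(s) (total 0); column heights now [3 1 2 3 0], max=3
Drop 3: I rot2 at col 1 lands with bottom-row=3; cleared 0 line(s) (total 0); column heights now [3 4 4 4 4], max=4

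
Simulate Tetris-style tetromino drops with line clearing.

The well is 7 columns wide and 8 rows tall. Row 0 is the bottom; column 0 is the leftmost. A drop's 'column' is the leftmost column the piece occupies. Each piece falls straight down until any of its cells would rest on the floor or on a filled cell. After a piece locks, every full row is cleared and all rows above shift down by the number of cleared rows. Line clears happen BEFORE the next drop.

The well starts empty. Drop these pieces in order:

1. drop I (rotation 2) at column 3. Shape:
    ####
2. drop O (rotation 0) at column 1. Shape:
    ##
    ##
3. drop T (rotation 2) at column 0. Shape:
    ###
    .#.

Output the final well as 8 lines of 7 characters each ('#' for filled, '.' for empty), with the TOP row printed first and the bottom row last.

Answer: .......
.......
.......
.......
###....
.#.....
.##....
.######

Derivation:
Drop 1: I rot2 at col 3 lands with bottom-row=0; cleared 0 line(s) (total 0); column heights now [0 0 0 1 1 1 1], max=1
Drop 2: O rot0 at col 1 lands with bottom-row=0; cleared 0 line(s) (total 0); column heights now [0 2 2 1 1 1 1], max=2
Drop 3: T rot2 at col 0 lands with bottom-row=2; cleared 0 line(s) (total 0); column heights now [4 4 4 1 1 1 1], max=4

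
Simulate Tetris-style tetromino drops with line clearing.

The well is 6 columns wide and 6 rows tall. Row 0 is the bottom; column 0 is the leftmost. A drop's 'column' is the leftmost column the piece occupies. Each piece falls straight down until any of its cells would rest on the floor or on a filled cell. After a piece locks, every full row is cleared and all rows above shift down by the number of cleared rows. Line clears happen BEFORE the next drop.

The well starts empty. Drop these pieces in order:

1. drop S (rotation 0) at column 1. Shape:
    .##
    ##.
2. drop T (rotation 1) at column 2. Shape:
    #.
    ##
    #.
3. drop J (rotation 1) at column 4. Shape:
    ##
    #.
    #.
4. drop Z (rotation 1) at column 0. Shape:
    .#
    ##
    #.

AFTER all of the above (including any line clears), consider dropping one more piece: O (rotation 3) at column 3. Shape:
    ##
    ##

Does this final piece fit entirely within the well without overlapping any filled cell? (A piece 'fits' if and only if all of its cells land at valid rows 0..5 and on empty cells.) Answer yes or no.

Drop 1: S rot0 at col 1 lands with bottom-row=0; cleared 0 line(s) (total 0); column heights now [0 1 2 2 0 0], max=2
Drop 2: T rot1 at col 2 lands with bottom-row=2; cleared 0 line(s) (total 0); column heights now [0 1 5 4 0 0], max=5
Drop 3: J rot1 at col 4 lands with bottom-row=0; cleared 0 line(s) (total 0); column heights now [0 1 5 4 3 3], max=5
Drop 4: Z rot1 at col 0 lands with bottom-row=0; cleared 0 line(s) (total 0); column heights now [2 3 5 4 3 3], max=5
Test piece O rot3 at col 3 (width 2): heights before test = [2 3 5 4 3 3]; fits = True

Answer: yes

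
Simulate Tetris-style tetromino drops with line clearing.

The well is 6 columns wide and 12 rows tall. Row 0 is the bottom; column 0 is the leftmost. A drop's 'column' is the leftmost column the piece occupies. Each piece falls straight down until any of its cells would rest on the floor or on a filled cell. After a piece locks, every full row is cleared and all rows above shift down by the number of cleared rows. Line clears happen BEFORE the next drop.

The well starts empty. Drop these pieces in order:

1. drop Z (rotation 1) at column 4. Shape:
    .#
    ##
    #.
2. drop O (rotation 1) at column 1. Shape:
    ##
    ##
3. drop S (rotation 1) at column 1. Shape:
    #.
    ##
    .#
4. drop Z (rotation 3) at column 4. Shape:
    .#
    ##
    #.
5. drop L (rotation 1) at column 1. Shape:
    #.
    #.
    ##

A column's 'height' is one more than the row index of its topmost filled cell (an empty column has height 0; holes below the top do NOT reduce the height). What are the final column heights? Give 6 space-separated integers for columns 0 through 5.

Answer: 0 8 6 0 4 5

Derivation:
Drop 1: Z rot1 at col 4 lands with bottom-row=0; cleared 0 line(s) (total 0); column heights now [0 0 0 0 2 3], max=3
Drop 2: O rot1 at col 1 lands with bottom-row=0; cleared 0 line(s) (total 0); column heights now [0 2 2 0 2 3], max=3
Drop 3: S rot1 at col 1 lands with bottom-row=2; cleared 0 line(s) (total 0); column heights now [0 5 4 0 2 3], max=5
Drop 4: Z rot3 at col 4 lands with bottom-row=2; cleared 0 line(s) (total 0); column heights now [0 5 4 0 4 5], max=5
Drop 5: L rot1 at col 1 lands with bottom-row=5; cleared 0 line(s) (total 0); column heights now [0 8 6 0 4 5], max=8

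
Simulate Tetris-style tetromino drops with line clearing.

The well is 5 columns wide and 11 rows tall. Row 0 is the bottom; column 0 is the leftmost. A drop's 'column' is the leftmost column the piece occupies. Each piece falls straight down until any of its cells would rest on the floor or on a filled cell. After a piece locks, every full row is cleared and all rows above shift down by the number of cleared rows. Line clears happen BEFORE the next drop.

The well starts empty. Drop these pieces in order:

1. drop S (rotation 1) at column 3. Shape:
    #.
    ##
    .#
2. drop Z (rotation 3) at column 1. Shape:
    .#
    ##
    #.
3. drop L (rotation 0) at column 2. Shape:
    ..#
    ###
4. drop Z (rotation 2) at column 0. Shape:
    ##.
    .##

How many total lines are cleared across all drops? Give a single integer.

Answer: 0

Derivation:
Drop 1: S rot1 at col 3 lands with bottom-row=0; cleared 0 line(s) (total 0); column heights now [0 0 0 3 2], max=3
Drop 2: Z rot3 at col 1 lands with bottom-row=0; cleared 0 line(s) (total 0); column heights now [0 2 3 3 2], max=3
Drop 3: L rot0 at col 2 lands with bottom-row=3; cleared 0 line(s) (total 0); column heights now [0 2 4 4 5], max=5
Drop 4: Z rot2 at col 0 lands with bottom-row=4; cleared 0 line(s) (total 0); column heights now [6 6 5 4 5], max=6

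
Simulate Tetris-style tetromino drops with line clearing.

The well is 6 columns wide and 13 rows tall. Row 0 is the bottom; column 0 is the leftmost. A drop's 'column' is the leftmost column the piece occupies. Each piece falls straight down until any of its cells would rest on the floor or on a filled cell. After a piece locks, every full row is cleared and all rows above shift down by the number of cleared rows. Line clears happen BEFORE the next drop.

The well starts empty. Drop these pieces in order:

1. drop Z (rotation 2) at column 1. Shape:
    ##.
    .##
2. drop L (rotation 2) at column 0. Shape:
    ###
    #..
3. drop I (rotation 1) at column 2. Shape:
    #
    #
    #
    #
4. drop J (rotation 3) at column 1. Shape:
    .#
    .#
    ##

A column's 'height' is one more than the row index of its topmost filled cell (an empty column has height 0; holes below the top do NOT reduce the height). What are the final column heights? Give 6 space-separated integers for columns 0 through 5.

Answer: 3 8 10 1 0 0

Derivation:
Drop 1: Z rot2 at col 1 lands with bottom-row=0; cleared 0 line(s) (total 0); column heights now [0 2 2 1 0 0], max=2
Drop 2: L rot2 at col 0 lands with bottom-row=1; cleared 0 line(s) (total 0); column heights now [3 3 3 1 0 0], max=3
Drop 3: I rot1 at col 2 lands with bottom-row=3; cleared 0 line(s) (total 0); column heights now [3 3 7 1 0 0], max=7
Drop 4: J rot3 at col 1 lands with bottom-row=7; cleared 0 line(s) (total 0); column heights now [3 8 10 1 0 0], max=10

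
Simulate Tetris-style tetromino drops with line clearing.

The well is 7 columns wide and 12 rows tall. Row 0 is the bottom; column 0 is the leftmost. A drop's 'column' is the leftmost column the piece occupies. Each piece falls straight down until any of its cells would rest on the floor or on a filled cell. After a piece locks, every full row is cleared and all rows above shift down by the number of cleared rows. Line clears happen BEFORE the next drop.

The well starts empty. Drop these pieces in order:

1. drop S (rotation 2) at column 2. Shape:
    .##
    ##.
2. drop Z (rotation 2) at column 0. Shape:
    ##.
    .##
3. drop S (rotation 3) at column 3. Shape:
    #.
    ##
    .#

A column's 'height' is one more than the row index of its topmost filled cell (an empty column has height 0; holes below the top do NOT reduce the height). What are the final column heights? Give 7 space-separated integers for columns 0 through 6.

Answer: 3 3 2 5 4 0 0

Derivation:
Drop 1: S rot2 at col 2 lands with bottom-row=0; cleared 0 line(s) (total 0); column heights now [0 0 1 2 2 0 0], max=2
Drop 2: Z rot2 at col 0 lands with bottom-row=1; cleared 0 line(s) (total 0); column heights now [3 3 2 2 2 0 0], max=3
Drop 3: S rot3 at col 3 lands with bottom-row=2; cleared 0 line(s) (total 0); column heights now [3 3 2 5 4 0 0], max=5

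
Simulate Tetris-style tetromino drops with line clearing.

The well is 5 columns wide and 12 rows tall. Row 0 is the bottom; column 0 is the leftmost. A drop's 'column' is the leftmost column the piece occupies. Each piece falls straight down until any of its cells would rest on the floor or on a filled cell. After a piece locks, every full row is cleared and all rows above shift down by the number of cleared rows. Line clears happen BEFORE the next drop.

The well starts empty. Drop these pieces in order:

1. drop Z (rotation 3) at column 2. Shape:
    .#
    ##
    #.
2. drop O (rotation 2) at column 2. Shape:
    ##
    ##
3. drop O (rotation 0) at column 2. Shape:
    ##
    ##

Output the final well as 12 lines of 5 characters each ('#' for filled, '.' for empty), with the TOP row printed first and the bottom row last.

Answer: .....
.....
.....
.....
.....
..##.
..##.
..##.
..##.
...#.
..##.
..#..

Derivation:
Drop 1: Z rot3 at col 2 lands with bottom-row=0; cleared 0 line(s) (total 0); column heights now [0 0 2 3 0], max=3
Drop 2: O rot2 at col 2 lands with bottom-row=3; cleared 0 line(s) (total 0); column heights now [0 0 5 5 0], max=5
Drop 3: O rot0 at col 2 lands with bottom-row=5; cleared 0 line(s) (total 0); column heights now [0 0 7 7 0], max=7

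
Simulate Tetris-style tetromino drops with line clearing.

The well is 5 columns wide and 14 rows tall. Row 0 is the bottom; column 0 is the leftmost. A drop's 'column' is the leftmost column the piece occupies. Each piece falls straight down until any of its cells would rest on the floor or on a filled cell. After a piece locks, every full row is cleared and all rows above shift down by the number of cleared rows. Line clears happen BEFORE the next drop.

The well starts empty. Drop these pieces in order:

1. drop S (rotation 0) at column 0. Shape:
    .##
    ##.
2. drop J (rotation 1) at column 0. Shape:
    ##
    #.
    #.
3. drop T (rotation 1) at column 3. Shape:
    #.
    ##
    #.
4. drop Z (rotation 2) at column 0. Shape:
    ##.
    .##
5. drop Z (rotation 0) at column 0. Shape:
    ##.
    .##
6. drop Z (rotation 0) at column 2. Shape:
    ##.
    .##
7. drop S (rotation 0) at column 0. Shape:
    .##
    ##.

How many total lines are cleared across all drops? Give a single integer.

Answer: 1

Derivation:
Drop 1: S rot0 at col 0 lands with bottom-row=0; cleared 0 line(s) (total 0); column heights now [1 2 2 0 0], max=2
Drop 2: J rot1 at col 0 lands with bottom-row=1; cleared 0 line(s) (total 0); column heights now [4 4 2 0 0], max=4
Drop 3: T rot1 at col 3 lands with bottom-row=0; cleared 1 line(s) (total 1); column heights now [3 3 0 2 0], max=3
Drop 4: Z rot2 at col 0 lands with bottom-row=3; cleared 0 line(s) (total 1); column heights now [5 5 4 2 0], max=5
Drop 5: Z rot0 at col 0 lands with bottom-row=5; cleared 0 line(s) (total 1); column heights now [7 7 6 2 0], max=7
Drop 6: Z rot0 at col 2 lands with bottom-row=5; cleared 0 line(s) (total 1); column heights now [7 7 7 7 6], max=7
Drop 7: S rot0 at col 0 lands with bottom-row=7; cleared 0 line(s) (total 1); column heights now [8 9 9 7 6], max=9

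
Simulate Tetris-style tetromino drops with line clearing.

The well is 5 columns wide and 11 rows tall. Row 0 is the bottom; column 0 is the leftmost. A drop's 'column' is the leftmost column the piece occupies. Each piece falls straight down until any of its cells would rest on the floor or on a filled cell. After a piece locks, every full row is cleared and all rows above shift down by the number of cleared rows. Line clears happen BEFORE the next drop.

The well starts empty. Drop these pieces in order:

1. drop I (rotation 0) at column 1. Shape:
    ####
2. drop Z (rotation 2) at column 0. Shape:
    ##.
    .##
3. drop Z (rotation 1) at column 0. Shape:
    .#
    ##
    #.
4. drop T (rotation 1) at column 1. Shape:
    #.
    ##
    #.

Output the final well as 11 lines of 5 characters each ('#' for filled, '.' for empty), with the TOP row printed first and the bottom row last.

Answer: .....
.....
.#...
.##..
.#...
.#...
##...
#....
##...
.##..
.####

Derivation:
Drop 1: I rot0 at col 1 lands with bottom-row=0; cleared 0 line(s) (total 0); column heights now [0 1 1 1 1], max=1
Drop 2: Z rot2 at col 0 lands with bottom-row=1; cleared 0 line(s) (total 0); column heights now [3 3 2 1 1], max=3
Drop 3: Z rot1 at col 0 lands with bottom-row=3; cleared 0 line(s) (total 0); column heights now [5 6 2 1 1], max=6
Drop 4: T rot1 at col 1 lands with bottom-row=6; cleared 0 line(s) (total 0); column heights now [5 9 8 1 1], max=9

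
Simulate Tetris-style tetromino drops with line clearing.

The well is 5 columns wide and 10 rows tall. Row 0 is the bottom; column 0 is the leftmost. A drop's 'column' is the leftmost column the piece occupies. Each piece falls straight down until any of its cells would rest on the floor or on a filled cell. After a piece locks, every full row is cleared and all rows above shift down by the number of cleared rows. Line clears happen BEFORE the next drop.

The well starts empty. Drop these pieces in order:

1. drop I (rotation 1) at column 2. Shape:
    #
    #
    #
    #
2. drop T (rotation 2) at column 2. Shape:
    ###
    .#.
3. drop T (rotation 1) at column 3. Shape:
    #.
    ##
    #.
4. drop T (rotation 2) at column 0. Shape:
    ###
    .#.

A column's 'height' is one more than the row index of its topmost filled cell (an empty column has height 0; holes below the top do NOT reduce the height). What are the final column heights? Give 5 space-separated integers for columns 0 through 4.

Answer: 6 6 6 8 7

Derivation:
Drop 1: I rot1 at col 2 lands with bottom-row=0; cleared 0 line(s) (total 0); column heights now [0 0 4 0 0], max=4
Drop 2: T rot2 at col 2 lands with bottom-row=3; cleared 0 line(s) (total 0); column heights now [0 0 5 5 5], max=5
Drop 3: T rot1 at col 3 lands with bottom-row=5; cleared 0 line(s) (total 0); column heights now [0 0 5 8 7], max=8
Drop 4: T rot2 at col 0 lands with bottom-row=4; cleared 0 line(s) (total 0); column heights now [6 6 6 8 7], max=8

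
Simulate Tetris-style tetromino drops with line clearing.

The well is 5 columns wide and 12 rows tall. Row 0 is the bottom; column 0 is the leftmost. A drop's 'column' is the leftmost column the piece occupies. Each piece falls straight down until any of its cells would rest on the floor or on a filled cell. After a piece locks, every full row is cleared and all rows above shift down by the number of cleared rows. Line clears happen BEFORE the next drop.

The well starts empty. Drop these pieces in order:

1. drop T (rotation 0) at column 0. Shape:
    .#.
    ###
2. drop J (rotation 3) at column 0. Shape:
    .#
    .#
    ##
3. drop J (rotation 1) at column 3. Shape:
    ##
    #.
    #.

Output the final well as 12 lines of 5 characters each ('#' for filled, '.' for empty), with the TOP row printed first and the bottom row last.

Answer: .....
.....
.....
.....
.....
.....
.....
.#...
.#...
##.##
.#.#.
####.

Derivation:
Drop 1: T rot0 at col 0 lands with bottom-row=0; cleared 0 line(s) (total 0); column heights now [1 2 1 0 0], max=2
Drop 2: J rot3 at col 0 lands with bottom-row=2; cleared 0 line(s) (total 0); column heights now [3 5 1 0 0], max=5
Drop 3: J rot1 at col 3 lands with bottom-row=0; cleared 0 line(s) (total 0); column heights now [3 5 1 3 3], max=5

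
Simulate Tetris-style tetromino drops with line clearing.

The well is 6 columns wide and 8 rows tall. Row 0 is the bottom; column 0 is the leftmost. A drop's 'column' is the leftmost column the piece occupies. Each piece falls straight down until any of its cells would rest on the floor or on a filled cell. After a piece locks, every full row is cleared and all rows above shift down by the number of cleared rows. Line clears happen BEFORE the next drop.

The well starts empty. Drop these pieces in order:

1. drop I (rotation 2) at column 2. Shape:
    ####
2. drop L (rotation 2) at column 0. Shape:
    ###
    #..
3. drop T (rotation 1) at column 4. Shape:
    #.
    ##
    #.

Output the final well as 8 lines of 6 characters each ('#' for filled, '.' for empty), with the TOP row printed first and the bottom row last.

Drop 1: I rot2 at col 2 lands with bottom-row=0; cleared 0 line(s) (total 0); column heights now [0 0 1 1 1 1], max=1
Drop 2: L rot2 at col 0 lands with bottom-row=0; cleared 0 line(s) (total 0); column heights now [2 2 2 1 1 1], max=2
Drop 3: T rot1 at col 4 lands with bottom-row=1; cleared 0 line(s) (total 0); column heights now [2 2 2 1 4 3], max=4

Answer: ......
......
......
......
....#.
....##
###.#.
#.####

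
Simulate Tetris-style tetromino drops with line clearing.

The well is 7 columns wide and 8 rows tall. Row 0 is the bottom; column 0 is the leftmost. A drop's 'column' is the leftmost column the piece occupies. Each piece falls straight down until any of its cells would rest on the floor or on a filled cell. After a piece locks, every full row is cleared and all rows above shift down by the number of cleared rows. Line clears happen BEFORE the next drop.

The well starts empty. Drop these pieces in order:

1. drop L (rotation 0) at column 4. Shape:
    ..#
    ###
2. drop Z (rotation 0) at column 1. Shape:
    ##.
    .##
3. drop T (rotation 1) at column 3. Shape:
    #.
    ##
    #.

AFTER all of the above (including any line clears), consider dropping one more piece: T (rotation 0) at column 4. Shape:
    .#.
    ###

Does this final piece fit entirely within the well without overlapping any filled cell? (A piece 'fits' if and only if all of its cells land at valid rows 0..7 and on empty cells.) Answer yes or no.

Drop 1: L rot0 at col 4 lands with bottom-row=0; cleared 0 line(s) (total 0); column heights now [0 0 0 0 1 1 2], max=2
Drop 2: Z rot0 at col 1 lands with bottom-row=0; cleared 0 line(s) (total 0); column heights now [0 2 2 1 1 1 2], max=2
Drop 3: T rot1 at col 3 lands with bottom-row=1; cleared 0 line(s) (total 0); column heights now [0 2 2 4 3 1 2], max=4
Test piece T rot0 at col 4 (width 3): heights before test = [0 2 2 4 3 1 2]; fits = True

Answer: yes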